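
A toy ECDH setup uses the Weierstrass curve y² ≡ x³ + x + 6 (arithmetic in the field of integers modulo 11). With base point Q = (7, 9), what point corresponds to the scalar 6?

(8, 8)

Repeated addition: build up to 6Q.
2Q: tangent at (7, 9): λ = (3·7² + 1)/(2·9) ≡ 5/7. 7⁻¹ ≡ 8 (mod 11), so λ ≡ 5·8 ≡ 7.
  x = λ² - 7 - 7 = 49 - 14 ≡ 2; y = λ·(7 - 2) - 9 ≡ 4. → (2, 4)
3Q: (2, 4) + (7, 9). λ = (9 - 4)/(7 - 2) ≡ 5/5 mod 11. 5⁻¹ ≡ 9 (mod 11), so λ ≡ 1.
  x = λ² - 2 - 7 = 1 - 9 ≡ 3; y = λ·(2 - 3) - 4 ≡ 6. → (3, 6)
4Q: (3, 6) + (7, 9). λ = (9 - 6)/(7 - 3) ≡ 3/4 mod 11. 4⁻¹ ≡ 3 (mod 11), so λ ≡ 9.
  x = λ² - 3 - 7 = 81 - 10 ≡ 5; y = λ·(3 - 5) - 6 ≡ 9. → (5, 9)
5Q: (5, 9) + (7, 9). λ = (9 - 9)/(7 - 5) ≡ 0/2 mod 11. 2⁻¹ ≡ 6 (mod 11), so λ ≡ 0.
  x = λ² - 5 - 7 = 0 - 12 ≡ 10; y = λ·(5 - 10) - 9 ≡ 2. → (10, 2)
6Q: (10, 2) + (7, 9). λ = (9 - 2)/(7 - 10) ≡ 7/8 mod 11. 8⁻¹ ≡ 7 (mod 11), so λ ≡ 5.
  x = λ² - 10 - 7 = 25 - 17 ≡ 8; y = λ·(10 - 8) - 2 ≡ 8. → (8, 8)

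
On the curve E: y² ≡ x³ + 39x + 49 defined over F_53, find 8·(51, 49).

O

Write P = (51, 49).
Double-and-add on 8 = (1000)₂. Start with P = (51, 49) for the leading 1-bit.
double: tangent at (51, 49): λ = (3·51² + 39)/(2·49) ≡ 51/45. 45⁻¹ ≡ 33 (mod 53) since 45·33 = 1485 ≡ 1, so λ ≡ 51·33 ≡ 40.
  x = λ² - 51 - 51 = 1600 - 102 ≡ 14; y = λ·(51 - 14) - 49 ≡ 0. → (14, 0)
double: (14, 0) + (14, 0): same x and y₁ ≡ -y₂, so the sum is O.
double: O + O = O (identity).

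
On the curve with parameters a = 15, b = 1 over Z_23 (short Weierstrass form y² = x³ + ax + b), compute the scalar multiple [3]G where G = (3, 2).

(10, 22)

Repeated addition: build up to 3G.
2G: tangent at (3, 2): λ = (3·3² + 15)/(2·2) ≡ 19/4. 4⁻¹ ≡ 6 (mod 23), so λ ≡ 19·6 ≡ 22.
  x = λ² - 3 - 3 = 484 - 6 ≡ 18; y = λ·(3 - 18) - 2 ≡ 13. → (18, 13)
3G: (18, 13) + (3, 2). λ = (2 - 13)/(3 - 18) ≡ 12/8 mod 23. 8⁻¹ ≡ 3 (mod 23), so λ ≡ 13.
  x = λ² - 18 - 3 = 169 - 21 ≡ 10; y = λ·(18 - 10) - 13 ≡ 22. → (10, 22)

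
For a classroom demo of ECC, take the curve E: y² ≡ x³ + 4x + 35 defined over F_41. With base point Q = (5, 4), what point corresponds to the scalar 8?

Double-and-add on 8 = (1000)₂. Start with Q = (5, 4) for the leading 1-bit.
double: tangent at (5, 4): λ = (3·5² + 4)/(2·4) ≡ 38/8. 8⁻¹ ≡ 36 (mod 41) since 8·36 = 288 ≡ 1, so λ ≡ 38·36 ≡ 15.
  x = λ² - 5 - 5 = 225 - 10 ≡ 10; y = λ·(5 - 10) - 4 ≡ 3. → (10, 3)
double: tangent at (10, 3): λ = (3·10² + 4)/(2·3) ≡ 17/6. 6⁻¹ ≡ 7 (mod 41), so λ ≡ 17·7 ≡ 37.
  x = λ² - 10 - 10 = 1369 - 20 ≡ 37; y = λ·(10 - 37) - 3 ≡ 23. → (37, 23)
double: tangent at (37, 23): λ = (3·37² + 4)/(2·23) ≡ 11/5. 5⁻¹ ≡ 33 (mod 41) since 5·33 = 165 ≡ 1, so λ ≡ 11·33 ≡ 35.
  x = λ² - 37 - 37 = 1225 - 74 ≡ 3; y = λ·(37 - 3) - 23 ≡ 19. → (3, 19)

(3, 19)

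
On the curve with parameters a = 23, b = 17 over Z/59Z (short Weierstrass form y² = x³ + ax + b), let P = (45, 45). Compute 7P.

Repeated addition: build up to 7P.
2P: tangent at (45, 45): λ = (3·45² + 23)/(2·45) ≡ 21/31. 31⁻¹ ≡ 40 (mod 59) since 31·40 = 1240 ≡ 1, so λ ≡ 21·40 ≡ 14.
  x = λ² - 45 - 45 = 196 - 90 ≡ 47; y = λ·(45 - 47) - 45 ≡ 45. → (47, 45)
3P: (47, 45) + (45, 45). λ = (45 - 45)/(45 - 47) ≡ 0/57 mod 59. 57⁻¹ ≡ 29 (mod 59) since 57·29 = 1653 ≡ 1, so λ ≡ 0.
  x = λ² - 47 - 45 = 0 - 92 ≡ 26; y = λ·(47 - 26) - 45 ≡ 14. → (26, 14)
4P: (26, 14) + (45, 45). λ = (45 - 14)/(45 - 26) ≡ 31/19 mod 59. 19⁻¹ ≡ 28 (mod 59), so λ ≡ 42.
  x = λ² - 26 - 45 = 1764 - 71 ≡ 41; y = λ·(26 - 41) - 14 ≡ 5. → (41, 5)
5P: (41, 5) + (45, 45). λ = (45 - 5)/(45 - 41) ≡ 40/4 mod 59. 4⁻¹ ≡ 15 (mod 59), so λ ≡ 10.
  x = λ² - 41 - 45 = 100 - 86 ≡ 14; y = λ·(41 - 14) - 5 ≡ 29. → (14, 29)
6P: (14, 29) + (45, 45). λ = (45 - 29)/(45 - 14) ≡ 16/31 mod 59. 31⁻¹ ≡ 40 (mod 59) since 31·40 = 1240 ≡ 1, so λ ≡ 50.
  x = λ² - 14 - 45 = 2500 - 59 ≡ 22; y = λ·(14 - 22) - 29 ≡ 43. → (22, 43)
7P: (22, 43) + (45, 45). λ = (45 - 43)/(45 - 22) ≡ 2/23 mod 59. 23⁻¹ ≡ 18 (mod 59) since 23·18 = 414 ≡ 1, so λ ≡ 36.
  x = λ² - 22 - 45 = 1296 - 67 ≡ 49; y = λ·(22 - 49) - 43 ≡ 47. → (49, 47)

(49, 47)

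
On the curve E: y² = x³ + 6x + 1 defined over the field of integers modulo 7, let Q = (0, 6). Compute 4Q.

Repeated addition: build up to 4Q.
2Q: tangent at (0, 6): λ = (3·0² + 6)/(2·6) ≡ 6/5. 5⁻¹ ≡ 3 (mod 7), so λ ≡ 6·3 ≡ 4.
  x = λ² - 0 - 0 = 16 - 0 ≡ 2; y = λ·(0 - 2) - 6 ≡ 0. → (2, 0)
3Q: (2, 0) + (0, 6). λ = (6 - 0)/(0 - 2) ≡ 6/5 mod 7. 5⁻¹ ≡ 3 (mod 7), so λ ≡ 4.
  x = λ² - 2 - 0 = 16 - 2 ≡ 0; y = λ·(2 - 0) - 0 ≡ 1. → (0, 1)
4Q: (0, 1) + (0, 6): same x and y₁ ≡ -y₂, so the sum is ∞.

O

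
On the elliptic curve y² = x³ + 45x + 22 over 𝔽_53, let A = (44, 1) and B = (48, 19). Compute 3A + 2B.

First 3A:
Repeated addition: build up to 3A.
2A: tangent at (44, 1): λ = (3·44² + 45)/(2·1) ≡ 23/2. 2⁻¹ ≡ 27 (mod 53), so λ ≡ 23·27 ≡ 38.
  x = λ² - 44 - 44 = 1444 - 88 ≡ 31; y = λ·(44 - 31) - 1 ≡ 16. → (31, 16)
3A: (31, 16) + (44, 1). λ = (1 - 16)/(44 - 31) ≡ 38/13 mod 53. 13⁻¹ ≡ 49 (mod 53), so λ ≡ 7.
  x = λ² - 31 - 44 = 49 - 75 ≡ 27; y = λ·(31 - 27) - 16 ≡ 12. → (27, 12)
3A = (27, 12).
Next 2B:
Repeated addition: build up to 2B.
2B: tangent at (48, 19): λ = (3·48² + 45)/(2·19) ≡ 14/38. 38⁻¹ ≡ 7 (mod 53), so λ ≡ 14·7 ≡ 45.
  x = λ² - 48 - 48 = 2025 - 96 ≡ 21; y = λ·(48 - 21) - 19 ≡ 30. → (21, 30)
2B = (21, 30).
Finally 3A + 2B:
(27, 12) + (21, 30). λ = (30 - 12)/(21 - 27) ≡ 18/47 mod 53. 47⁻¹ ≡ 44 (mod 53), so λ ≡ 50.
  x = λ² - 27 - 21 = 2500 - 48 ≡ 14; y = λ·(27 - 14) - 12 ≡ 2. → (14, 2)

(14, 2)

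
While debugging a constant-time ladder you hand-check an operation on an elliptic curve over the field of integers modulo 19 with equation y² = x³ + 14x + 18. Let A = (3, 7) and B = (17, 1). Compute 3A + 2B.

First 3A:
Repeated addition: build up to 3A.
2A: tangent at (3, 7): λ = (3·3² + 14)/(2·7) ≡ 3/14. 14⁻¹ ≡ 15 (mod 19), so λ ≡ 3·15 ≡ 7.
  x = λ² - 3 - 3 = 49 - 6 ≡ 5; y = λ·(3 - 5) - 7 ≡ 17. → (5, 17)
3A: (5, 17) + (3, 7). λ = (7 - 17)/(3 - 5) ≡ 9/17 mod 19. 17⁻¹ ≡ 9 (mod 19), so λ ≡ 5.
  x = λ² - 5 - 3 = 25 - 8 ≡ 17; y = λ·(5 - 17) - 17 ≡ 18. → (17, 18)
3A = (17, 18).
Next 2B:
Repeated addition: build up to 2B.
2B: tangent at (17, 1): λ = (3·17² + 14)/(2·1) ≡ 7/2. 2⁻¹ ≡ 10 (mod 19) since 2·10 = 20 ≡ 1, so λ ≡ 7·10 ≡ 13.
  x = λ² - 17 - 17 = 169 - 34 ≡ 2; y = λ·(17 - 2) - 1 ≡ 4. → (2, 4)
2B = (2, 4).
Finally 3A + 2B:
(17, 18) + (2, 4). λ = (4 - 18)/(2 - 17) ≡ 5/4 mod 19. 4⁻¹ ≡ 5 (mod 19) since 4·5 = 20 ≡ 1, so λ ≡ 6.
  x = λ² - 17 - 2 = 36 - 19 ≡ 17; y = λ·(17 - 17) - 18 ≡ 1. → (17, 1)

(17, 1)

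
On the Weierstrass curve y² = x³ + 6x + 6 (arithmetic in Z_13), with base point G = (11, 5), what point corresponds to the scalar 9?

Repeated addition: build up to 9G.
2G: tangent at (11, 5): λ = (3·11² + 6)/(2·5) ≡ 5/10. 10⁻¹ ≡ 4 (mod 13), so λ ≡ 5·4 ≡ 7.
  x = λ² - 11 - 11 = 49 - 22 ≡ 1; y = λ·(11 - 1) - 5 ≡ 0. → (1, 0)
3G: (1, 0) + (11, 5). λ = (5 - 0)/(11 - 1) ≡ 5/10 mod 13. 10⁻¹ ≡ 4 (mod 13), so λ ≡ 7.
  x = λ² - 1 - 11 = 49 - 12 ≡ 11; y = λ·(1 - 11) - 0 ≡ 8. → (11, 8)
4G: (11, 8) + (11, 5): same x and y₁ ≡ -y₂, so the sum is the point at infinity.
5G: the point at infinity + (11, 5) = (11, 5) (identity).
6G: tangent at (11, 5): λ = (3·11² + 6)/(2·5) ≡ 5/10. 10⁻¹ ≡ 4 (mod 13) since 10·4 = 40 ≡ 1, so λ ≡ 5·4 ≡ 7.
  x = λ² - 11 - 11 = 49 - 22 ≡ 1; y = λ·(11 - 1) - 5 ≡ 0. → (1, 0)
7G: (1, 0) + (11, 5). λ = (5 - 0)/(11 - 1) ≡ 5/10 mod 13. 10⁻¹ ≡ 4 (mod 13), so λ ≡ 7.
  x = λ² - 1 - 11 = 49 - 12 ≡ 11; y = λ·(1 - 11) - 0 ≡ 8. → (11, 8)
8G: (11, 8) + (11, 5): same x and y₁ ≡ -y₂, so the sum is the point at infinity.
9G: the point at infinity + (11, 5) = (11, 5) (identity).

(11, 5)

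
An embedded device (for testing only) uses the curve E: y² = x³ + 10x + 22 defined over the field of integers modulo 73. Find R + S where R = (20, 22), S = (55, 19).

(20, 22) + (55, 19). λ = (19 - 22)/(55 - 20) ≡ 70/35 mod 73. 35⁻¹ ≡ 48 (mod 73) since 35·48 = 1680 ≡ 1, so λ ≡ 2.
  x = λ² - 20 - 55 = 4 - 75 ≡ 2; y = λ·(20 - 2) - 22 ≡ 14. → (2, 14)

(2, 14)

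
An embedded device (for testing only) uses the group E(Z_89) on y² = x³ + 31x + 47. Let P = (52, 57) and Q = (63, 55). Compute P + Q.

(52, 57) + (63, 55). λ = (55 - 57)/(63 - 52) ≡ 87/11 mod 89. 11⁻¹ ≡ 81 (mod 89), so λ ≡ 16.
  x = λ² - 52 - 63 = 256 - 115 ≡ 52; y = λ·(52 - 52) - 57 ≡ 32. → (52, 32)

(52, 32)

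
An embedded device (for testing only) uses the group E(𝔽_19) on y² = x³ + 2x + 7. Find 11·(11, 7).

O

Write G = (11, 7).
Repeated addition: build up to 11G.
2G: tangent at (11, 7): λ = (3·11² + 2)/(2·7) ≡ 4/14. 14⁻¹ ≡ 15 (mod 19), so λ ≡ 4·15 ≡ 3.
  x = λ² - 11 - 11 = 9 - 22 ≡ 6; y = λ·(11 - 6) - 7 ≡ 8. → (6, 8)
3G: (6, 8) + (11, 7). λ = (7 - 8)/(11 - 6) ≡ 18/5 mod 19. 5⁻¹ ≡ 4 (mod 19), so λ ≡ 15.
  x = λ² - 6 - 11 = 225 - 17 ≡ 18; y = λ·(6 - 18) - 8 ≡ 2. → (18, 2)
4G: (18, 2) + (11, 7). λ = (7 - 2)/(11 - 18) ≡ 5/12 mod 19. 12⁻¹ ≡ 8 (mod 19), so λ ≡ 2.
  x = λ² - 18 - 11 = 4 - 29 ≡ 13; y = λ·(18 - 13) - 2 ≡ 8. → (13, 8)
5G: (13, 8) + (11, 7). λ = (7 - 8)/(11 - 13) ≡ 18/17 mod 19. 17⁻¹ ≡ 9 (mod 19), so λ ≡ 10.
  x = λ² - 13 - 11 = 100 - 24 ≡ 0; y = λ·(13 - 0) - 8 ≡ 8. → (0, 8)
6G: (0, 8) + (11, 7). λ = (7 - 8)/(11 - 0) ≡ 18/11 mod 19. 11⁻¹ ≡ 7 (mod 19), so λ ≡ 12.
  x = λ² - 0 - 11 = 144 - 11 ≡ 0; y = λ·(0 - 0) - 8 ≡ 11. → (0, 11)
7G: (0, 11) + (11, 7). λ = (7 - 11)/(11 - 0) ≡ 15/11 mod 19. 11⁻¹ ≡ 7 (mod 19) since 11·7 = 77 ≡ 1, so λ ≡ 10.
  x = λ² - 0 - 11 = 100 - 11 ≡ 13; y = λ·(0 - 13) - 11 ≡ 11. → (13, 11)
8G: (13, 11) + (11, 7). λ = (7 - 11)/(11 - 13) ≡ 15/17 mod 19. 17⁻¹ ≡ 9 (mod 19), so λ ≡ 2.
  x = λ² - 13 - 11 = 4 - 24 ≡ 18; y = λ·(13 - 18) - 11 ≡ 17. → (18, 17)
9G: (18, 17) + (11, 7). λ = (7 - 17)/(11 - 18) ≡ 9/12 mod 19. 12⁻¹ ≡ 8 (mod 19) since 12·8 = 96 ≡ 1, so λ ≡ 15.
  x = λ² - 18 - 11 = 225 - 29 ≡ 6; y = λ·(18 - 6) - 17 ≡ 11. → (6, 11)
10G: (6, 11) + (11, 7). λ = (7 - 11)/(11 - 6) ≡ 15/5 mod 19. 5⁻¹ ≡ 4 (mod 19), so λ ≡ 3.
  x = λ² - 6 - 11 = 9 - 17 ≡ 11; y = λ·(6 - 11) - 11 ≡ 12. → (11, 12)
11G: (11, 12) + (11, 7): same x and y₁ ≡ -y₂, so the sum is the point at infinity.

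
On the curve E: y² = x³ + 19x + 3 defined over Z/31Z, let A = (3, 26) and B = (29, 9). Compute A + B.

(18, 16)

(3, 26) + (29, 9). λ = (9 - 26)/(29 - 3) ≡ 14/26 mod 31. 26⁻¹ ≡ 6 (mod 31), so λ ≡ 22.
  x = λ² - 3 - 29 = 484 - 32 ≡ 18; y = λ·(3 - 18) - 26 ≡ 16. → (18, 16)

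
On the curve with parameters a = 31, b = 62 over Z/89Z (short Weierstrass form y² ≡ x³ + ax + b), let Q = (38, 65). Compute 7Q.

Repeated addition: build up to 7Q.
2Q: tangent at (38, 65): λ = (3·38² + 31)/(2·65) ≡ 2/41. 41⁻¹ ≡ 76 (mod 89), so λ ≡ 2·76 ≡ 63.
  x = λ² - 38 - 38 = 3969 - 76 ≡ 66; y = λ·(38 - 66) - 65 ≡ 40. → (66, 40)
3Q: (66, 40) + (38, 65). λ = (65 - 40)/(38 - 66) ≡ 25/61 mod 89. 61⁻¹ ≡ 54 (mod 89), so λ ≡ 15.
  x = λ² - 66 - 38 = 225 - 104 ≡ 32; y = λ·(66 - 32) - 40 ≡ 25. → (32, 25)
4Q: (32, 25) + (38, 65). λ = (65 - 25)/(38 - 32) ≡ 40/6 mod 89. 6⁻¹ ≡ 15 (mod 89), so λ ≡ 66.
  x = λ² - 32 - 38 = 4356 - 70 ≡ 14; y = λ·(32 - 14) - 25 ≡ 6. → (14, 6)
5Q: (14, 6) + (38, 65). λ = (65 - 6)/(38 - 14) ≡ 59/24 mod 89. 24⁻¹ ≡ 26 (mod 89), so λ ≡ 21.
  x = λ² - 14 - 38 = 441 - 52 ≡ 33; y = λ·(14 - 33) - 6 ≡ 40. → (33, 40)
6Q: (33, 40) + (38, 65). λ = (65 - 40)/(38 - 33) ≡ 25/5 mod 89. 5⁻¹ ≡ 18 (mod 89), so λ ≡ 5.
  x = λ² - 33 - 38 = 25 - 71 ≡ 43; y = λ·(33 - 43) - 40 ≡ 88. → (43, 88)
7Q: (43, 88) + (38, 65). λ = (65 - 88)/(38 - 43) ≡ 66/84 mod 89. 84⁻¹ ≡ 71 (mod 89) since 84·71 = 5964 ≡ 1, so λ ≡ 58.
  x = λ² - 43 - 38 = 3364 - 81 ≡ 79; y = λ·(43 - 79) - 88 ≡ 49. → (79, 49)

(79, 49)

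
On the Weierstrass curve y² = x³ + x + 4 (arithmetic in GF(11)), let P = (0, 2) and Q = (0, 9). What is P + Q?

The two points share x = 0 and their y-coordinates satisfy 2 + 9 ≡ 0 (mod 11), so they are inverses. Their sum is O.

O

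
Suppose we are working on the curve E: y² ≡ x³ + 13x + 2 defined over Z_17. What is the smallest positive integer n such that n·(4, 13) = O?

2P: tangent at (4, 13): λ = (3·4² + 13)/(2·13) ≡ 10/9. 9⁻¹ ≡ 2 (mod 17), so λ ≡ 10·2 ≡ 3.
  x = λ² - 4 - 4 = 9 - 8 ≡ 1; y = λ·(4 - 1) - 13 ≡ 13. → (1, 13)
3P: (1, 13) + (4, 13). λ = (13 - 13)/(4 - 1) ≡ 0/3 mod 17. 3⁻¹ ≡ 6 (mod 17) since 3·6 = 18 ≡ 1, so λ ≡ 0.
  x = λ² - 1 - 4 = 0 - 5 ≡ 12; y = λ·(1 - 12) - 13 ≡ 4. → (12, 4)
4P: (12, 4) + (4, 13). λ = (13 - 4)/(4 - 12) ≡ 9/9 mod 17. 9⁻¹ ≡ 2 (mod 17) since 9·2 = 18 ≡ 1, so λ ≡ 1.
  x = λ² - 12 - 4 = 1 - 16 ≡ 2; y = λ·(12 - 2) - 4 ≡ 6. → (2, 6)
5P: (2, 6) + (4, 13). λ = (13 - 6)/(4 - 2) ≡ 7/2 mod 17. 2⁻¹ ≡ 9 (mod 17), so λ ≡ 12.
  x = λ² - 2 - 4 = 144 - 6 ≡ 2; y = λ·(2 - 2) - 6 ≡ 11. → (2, 11)
6P: (2, 11) + (4, 13). λ = (13 - 11)/(4 - 2) ≡ 2/2 mod 17. 2⁻¹ ≡ 9 (mod 17) since 2·9 = 18 ≡ 1, so λ ≡ 1.
  x = λ² - 2 - 4 = 1 - 6 ≡ 12; y = λ·(2 - 12) - 11 ≡ 13. → (12, 13)
7P: (12, 13) + (4, 13). λ = (13 - 13)/(4 - 12) ≡ 0/9 mod 17. 9⁻¹ ≡ 2 (mod 17), so λ ≡ 0.
  x = λ² - 12 - 4 = 0 - 16 ≡ 1; y = λ·(12 - 1) - 13 ≡ 4. → (1, 4)
8P: (1, 4) + (4, 13). λ = (13 - 4)/(4 - 1) ≡ 9/3 mod 17. 3⁻¹ ≡ 6 (mod 17) since 3·6 = 18 ≡ 1, so λ ≡ 3.
  x = λ² - 1 - 4 = 9 - 5 ≡ 4; y = λ·(1 - 4) - 4 ≡ 4. → (4, 4)
9P: (4, 4) + (4, 13): same x and y₁ ≡ -y₂, so the sum is O.
9P = O, so the order is 9.

9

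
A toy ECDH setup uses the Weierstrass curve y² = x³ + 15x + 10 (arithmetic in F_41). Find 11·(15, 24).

(15, 17)

Write G = (15, 24).
Repeated addition: build up to 11G.
2G: tangent at (15, 24): λ = (3·15² + 15)/(2·24) ≡ 34/7. 7⁻¹ ≡ 6 (mod 41), so λ ≡ 34·6 ≡ 40.
  x = λ² - 15 - 15 = 1600 - 30 ≡ 12; y = λ·(15 - 12) - 24 ≡ 14. → (12, 14)
3G: (12, 14) + (15, 24). λ = (24 - 14)/(15 - 12) ≡ 10/3 mod 41. 3⁻¹ ≡ 14 (mod 41), so λ ≡ 17.
  x = λ² - 12 - 15 = 289 - 27 ≡ 16; y = λ·(12 - 16) - 14 ≡ 0. → (16, 0)
4G: (16, 0) + (15, 24). λ = (24 - 0)/(15 - 16) ≡ 24/40 mod 41. 40⁻¹ ≡ 40 (mod 41), so λ ≡ 17.
  x = λ² - 16 - 15 = 289 - 31 ≡ 12; y = λ·(16 - 12) - 0 ≡ 27. → (12, 27)
5G: (12, 27) + (15, 24). λ = (24 - 27)/(15 - 12) ≡ 38/3 mod 41. 3⁻¹ ≡ 14 (mod 41), so λ ≡ 40.
  x = λ² - 12 - 15 = 1600 - 27 ≡ 15; y = λ·(12 - 15) - 27 ≡ 17. → (15, 17)
6G: (15, 17) + (15, 24): same x and y₁ ≡ -y₂, so the sum is O.
7G: O + (15, 24) = (15, 24) (identity).
8G: tangent at (15, 24): λ = (3·15² + 15)/(2·24) ≡ 34/7. 7⁻¹ ≡ 6 (mod 41), so λ ≡ 34·6 ≡ 40.
  x = λ² - 15 - 15 = 1600 - 30 ≡ 12; y = λ·(15 - 12) - 24 ≡ 14. → (12, 14)
9G: (12, 14) + (15, 24). λ = (24 - 14)/(15 - 12) ≡ 10/3 mod 41. 3⁻¹ ≡ 14 (mod 41), so λ ≡ 17.
  x = λ² - 12 - 15 = 289 - 27 ≡ 16; y = λ·(12 - 16) - 14 ≡ 0. → (16, 0)
10G: (16, 0) + (15, 24). λ = (24 - 0)/(15 - 16) ≡ 24/40 mod 41. 40⁻¹ ≡ 40 (mod 41) since 40·40 = 1600 ≡ 1, so λ ≡ 17.
  x = λ² - 16 - 15 = 289 - 31 ≡ 12; y = λ·(16 - 12) - 0 ≡ 27. → (12, 27)
11G: (12, 27) + (15, 24). λ = (24 - 27)/(15 - 12) ≡ 38/3 mod 41. 3⁻¹ ≡ 14 (mod 41), so λ ≡ 40.
  x = λ² - 12 - 15 = 1600 - 27 ≡ 15; y = λ·(12 - 15) - 27 ≡ 17. → (15, 17)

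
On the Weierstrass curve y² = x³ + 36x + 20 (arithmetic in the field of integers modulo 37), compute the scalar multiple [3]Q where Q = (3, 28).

(28, 15)

Repeated addition: build up to 3Q.
2Q: tangent at (3, 28): λ = (3·3² + 36)/(2·28) ≡ 26/19. 19⁻¹ ≡ 2 (mod 37), so λ ≡ 26·2 ≡ 15.
  x = λ² - 3 - 3 = 225 - 6 ≡ 34; y = λ·(3 - 34) - 28 ≡ 25. → (34, 25)
3Q: (34, 25) + (3, 28). λ = (28 - 25)/(3 - 34) ≡ 3/6 mod 37. 6⁻¹ ≡ 31 (mod 37) since 6·31 = 186 ≡ 1, so λ ≡ 19.
  x = λ² - 34 - 3 = 361 - 37 ≡ 28; y = λ·(34 - 28) - 25 ≡ 15. → (28, 15)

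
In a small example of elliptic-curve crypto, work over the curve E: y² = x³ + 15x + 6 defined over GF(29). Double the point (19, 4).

tangent at (19, 4): λ = (3·19² + 15)/(2·4) ≡ 25/8. 8⁻¹ ≡ 11 (mod 29), so λ ≡ 25·11 ≡ 14.
  x = λ² - 19 - 19 = 196 - 38 ≡ 13; y = λ·(19 - 13) - 4 ≡ 22. → (13, 22)

(13, 22)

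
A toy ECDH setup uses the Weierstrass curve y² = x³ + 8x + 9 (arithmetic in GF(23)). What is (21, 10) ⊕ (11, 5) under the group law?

(20, 2)

(21, 10) + (11, 5). λ = (5 - 10)/(11 - 21) ≡ 18/13 mod 23. 13⁻¹ ≡ 16 (mod 23), so λ ≡ 12.
  x = λ² - 21 - 11 = 144 - 32 ≡ 20; y = λ·(21 - 20) - 10 ≡ 2. → (20, 2)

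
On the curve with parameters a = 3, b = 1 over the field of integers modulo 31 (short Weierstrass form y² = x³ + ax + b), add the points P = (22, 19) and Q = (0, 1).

(13, 25)

(22, 19) + (0, 1). λ = (1 - 19)/(0 - 22) ≡ 13/9 mod 31. 9⁻¹ ≡ 7 (mod 31) since 9·7 = 63 ≡ 1, so λ ≡ 29.
  x = λ² - 22 - 0 = 841 - 22 ≡ 13; y = λ·(22 - 13) - 19 ≡ 25. → (13, 25)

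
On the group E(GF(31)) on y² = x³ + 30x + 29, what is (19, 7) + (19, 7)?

(28, 6)

tangent at (19, 7): λ = (3·19² + 30)/(2·7) ≡ 28/14. 14⁻¹ ≡ 20 (mod 31), so λ ≡ 28·20 ≡ 2.
  x = λ² - 19 - 19 = 4 - 38 ≡ 28; y = λ·(19 - 28) - 7 ≡ 6. → (28, 6)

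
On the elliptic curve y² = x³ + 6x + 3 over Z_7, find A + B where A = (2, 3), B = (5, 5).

(2, 3) + (5, 5). λ = (5 - 3)/(5 - 2) ≡ 2/3 mod 7. 3⁻¹ ≡ 5 (mod 7) since 3·5 = 15 ≡ 1, so λ ≡ 3.
  x = λ² - 2 - 5 = 9 - 7 ≡ 2; y = λ·(2 - 2) - 3 ≡ 4. → (2, 4)

(2, 4)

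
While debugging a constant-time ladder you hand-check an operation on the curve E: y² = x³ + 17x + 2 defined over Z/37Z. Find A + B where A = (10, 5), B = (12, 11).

(10, 5) + (12, 11). λ = (11 - 5)/(12 - 10) ≡ 6/2 mod 37. 2⁻¹ ≡ 19 (mod 37), so λ ≡ 3.
  x = λ² - 10 - 12 = 9 - 22 ≡ 24; y = λ·(10 - 24) - 5 ≡ 27. → (24, 27)

(24, 27)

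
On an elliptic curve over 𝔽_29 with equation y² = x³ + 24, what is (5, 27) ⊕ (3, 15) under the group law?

(5, 27) + (3, 15). λ = (15 - 27)/(3 - 5) ≡ 17/27 mod 29. 27⁻¹ ≡ 14 (mod 29), so λ ≡ 6.
  x = λ² - 5 - 3 = 36 - 8 ≡ 28; y = λ·(5 - 28) - 27 ≡ 9. → (28, 9)

(28, 9)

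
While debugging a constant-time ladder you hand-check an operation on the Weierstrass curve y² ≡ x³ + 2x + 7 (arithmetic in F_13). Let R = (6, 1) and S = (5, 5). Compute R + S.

(5, 8)

(6, 1) + (5, 5). λ = (5 - 1)/(5 - 6) ≡ 4/12 mod 13. 12⁻¹ ≡ 12 (mod 13) since 12·12 = 144 ≡ 1, so λ ≡ 9.
  x = λ² - 6 - 5 = 81 - 11 ≡ 5; y = λ·(6 - 5) - 1 ≡ 8. → (5, 8)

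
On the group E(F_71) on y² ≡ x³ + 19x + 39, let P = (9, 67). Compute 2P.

(65, 63)

tangent at (9, 67): λ = (3·9² + 19)/(2·67) ≡ 49/63. 63⁻¹ ≡ 62 (mod 71) since 63·62 = 3906 ≡ 1, so λ ≡ 49·62 ≡ 56.
  x = λ² - 9 - 9 = 3136 - 18 ≡ 65; y = λ·(9 - 65) - 67 ≡ 63. → (65, 63)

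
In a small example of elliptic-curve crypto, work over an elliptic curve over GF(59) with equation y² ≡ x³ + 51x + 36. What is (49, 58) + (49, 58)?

(37, 19)

tangent at (49, 58): λ = (3·49² + 51)/(2·58) ≡ 56/57. 57⁻¹ ≡ 29 (mod 59) since 57·29 = 1653 ≡ 1, so λ ≡ 56·29 ≡ 31.
  x = λ² - 49 - 49 = 961 - 98 ≡ 37; y = λ·(49 - 37) - 58 ≡ 19. → (37, 19)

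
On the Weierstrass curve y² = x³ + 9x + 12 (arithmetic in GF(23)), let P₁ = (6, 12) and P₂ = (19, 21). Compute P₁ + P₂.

(11, 4)

(6, 12) + (19, 21). λ = (21 - 12)/(19 - 6) ≡ 9/13 mod 23. 13⁻¹ ≡ 16 (mod 23), so λ ≡ 6.
  x = λ² - 6 - 19 = 36 - 25 ≡ 11; y = λ·(6 - 11) - 12 ≡ 4. → (11, 4)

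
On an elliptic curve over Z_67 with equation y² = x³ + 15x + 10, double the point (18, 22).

(23, 44)

tangent at (18, 22): λ = (3·18² + 15)/(2·22) ≡ 49/44. 44⁻¹ ≡ 32 (mod 67), so λ ≡ 49·32 ≡ 27.
  x = λ² - 18 - 18 = 729 - 36 ≡ 23; y = λ·(18 - 23) - 22 ≡ 44. → (23, 44)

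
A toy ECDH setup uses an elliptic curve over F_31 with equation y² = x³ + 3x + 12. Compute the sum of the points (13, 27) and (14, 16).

(13, 27) + (14, 16). λ = (16 - 27)/(14 - 13) ≡ 20/1 mod 31. 1⁻¹ ≡ 1 (mod 31) since 1·1 = 1 ≡ 1, so λ ≡ 20.
  x = λ² - 13 - 14 = 400 - 27 ≡ 1; y = λ·(13 - 1) - 27 ≡ 27. → (1, 27)

(1, 27)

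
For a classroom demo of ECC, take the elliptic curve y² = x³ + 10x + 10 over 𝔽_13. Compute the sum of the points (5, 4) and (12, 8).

(5, 4) + (12, 8). λ = (8 - 4)/(12 - 5) ≡ 4/7 mod 13. 7⁻¹ ≡ 2 (mod 13), so λ ≡ 8.
  x = λ² - 5 - 12 = 64 - 17 ≡ 8; y = λ·(5 - 8) - 4 ≡ 11. → (8, 11)

(8, 11)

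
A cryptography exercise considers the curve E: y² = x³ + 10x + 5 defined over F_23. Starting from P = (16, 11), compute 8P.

(16, 12)

Double-and-add on 8 = (1000)₂. Start with P = (16, 11) for the leading 1-bit.
double: tangent at (16, 11): λ = (3·16² + 10)/(2·11) ≡ 19/22. 22⁻¹ ≡ 22 (mod 23) since 22·22 = 484 ≡ 1, so λ ≡ 19·22 ≡ 4.
  x = λ² - 16 - 16 = 16 - 32 ≡ 7; y = λ·(16 - 7) - 11 ≡ 2. → (7, 2)
double: tangent at (7, 2): λ = (3·7² + 10)/(2·2) ≡ 19/4. 4⁻¹ ≡ 6 (mod 23), so λ ≡ 19·6 ≡ 22.
  x = λ² - 7 - 7 = 484 - 14 ≡ 10; y = λ·(7 - 10) - 2 ≡ 1. → (10, 1)
double: tangent at (10, 1): λ = (3·10² + 10)/(2·1) ≡ 11/2. 2⁻¹ ≡ 12 (mod 23), so λ ≡ 11·12 ≡ 17.
  x = λ² - 10 - 10 = 289 - 20 ≡ 16; y = λ·(10 - 16) - 1 ≡ 12. → (16, 12)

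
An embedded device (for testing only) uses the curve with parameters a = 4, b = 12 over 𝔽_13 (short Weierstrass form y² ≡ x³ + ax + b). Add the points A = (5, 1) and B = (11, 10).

(5, 1) + (11, 10). λ = (10 - 1)/(11 - 5) ≡ 9/6 mod 13. 6⁻¹ ≡ 11 (mod 13), so λ ≡ 8.
  x = λ² - 5 - 11 = 64 - 16 ≡ 9; y = λ·(5 - 9) - 1 ≡ 6. → (9, 6)

(9, 6)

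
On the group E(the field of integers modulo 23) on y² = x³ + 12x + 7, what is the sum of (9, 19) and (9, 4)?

O

The two points share x = 9 and their y-coordinates satisfy 19 + 4 ≡ 0 (mod 23), so they are inverses. Their sum is O.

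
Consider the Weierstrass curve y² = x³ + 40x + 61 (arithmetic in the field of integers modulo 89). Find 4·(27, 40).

Write G = (27, 40).
Double-and-add on 4 = (100)₂. Start with G = (27, 40) for the leading 1-bit.
double: tangent at (27, 40): λ = (3·27² + 40)/(2·40) ≡ 2/80. 80⁻¹ ≡ 79 (mod 89), so λ ≡ 2·79 ≡ 69.
  x = λ² - 27 - 27 = 4761 - 54 ≡ 79; y = λ·(27 - 79) - 40 ≡ 21. → (79, 21)
double: tangent at (79, 21): λ = (3·79² + 40)/(2·21) ≡ 73/42. 42⁻¹ ≡ 53 (mod 89) since 42·53 = 2226 ≡ 1, so λ ≡ 73·53 ≡ 42.
  x = λ² - 79 - 79 = 1764 - 158 ≡ 4; y = λ·(79 - 4) - 21 ≡ 14. → (4, 14)

(4, 14)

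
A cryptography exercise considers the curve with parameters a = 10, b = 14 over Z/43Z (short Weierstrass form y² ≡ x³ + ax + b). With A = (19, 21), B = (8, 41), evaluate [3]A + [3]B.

First 3A:
Repeated addition: build up to 3A.
2A: tangent at (19, 21): λ = (3·19² + 10)/(2·21) ≡ 18/42. 42⁻¹ ≡ 42 (mod 43) since 42·42 = 1764 ≡ 1, so λ ≡ 18·42 ≡ 25.
  x = λ² - 19 - 19 = 625 - 38 ≡ 28; y = λ·(19 - 28) - 21 ≡ 12. → (28, 12)
3A: (28, 12) + (19, 21). λ = (21 - 12)/(19 - 28) ≡ 9/34 mod 43. 34⁻¹ ≡ 19 (mod 43), so λ ≡ 42.
  x = λ² - 28 - 19 = 1764 - 47 ≡ 40; y = λ·(28 - 40) - 12 ≡ 0. → (40, 0)
3A = (40, 0).
Next 3B:
Repeated addition: build up to 3B.
2B: tangent at (8, 41): λ = (3·8² + 10)/(2·41) ≡ 30/39. 39⁻¹ ≡ 32 (mod 43), so λ ≡ 30·32 ≡ 14.
  x = λ² - 8 - 8 = 196 - 16 ≡ 8; y = λ·(8 - 8) - 41 ≡ 2. → (8, 2)
3B: (8, 2) + (8, 41): same x and y₁ ≡ -y₂, so the sum is O.
3B = O.
Finally 3A + 3B:
(40, 0) + O = (40, 0) (identity).

(40, 0)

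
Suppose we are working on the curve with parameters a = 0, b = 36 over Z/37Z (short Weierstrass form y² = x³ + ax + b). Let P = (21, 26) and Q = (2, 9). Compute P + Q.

(23, 17)

(21, 26) + (2, 9). λ = (9 - 26)/(2 - 21) ≡ 20/18 mod 37. 18⁻¹ ≡ 35 (mod 37) since 18·35 = 630 ≡ 1, so λ ≡ 34.
  x = λ² - 21 - 2 = 1156 - 23 ≡ 23; y = λ·(21 - 23) - 26 ≡ 17. → (23, 17)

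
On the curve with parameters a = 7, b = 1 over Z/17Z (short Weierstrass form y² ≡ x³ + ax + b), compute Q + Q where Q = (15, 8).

(8, 12)

tangent at (15, 8): λ = (3·15² + 7)/(2·8) ≡ 2/16. 16⁻¹ ≡ 16 (mod 17) since 16·16 = 256 ≡ 1, so λ ≡ 2·16 ≡ 15.
  x = λ² - 15 - 15 = 225 - 30 ≡ 8; y = λ·(15 - 8) - 8 ≡ 12. → (8, 12)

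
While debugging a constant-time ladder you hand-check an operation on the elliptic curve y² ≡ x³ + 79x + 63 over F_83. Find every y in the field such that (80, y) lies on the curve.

x³ + 79x + 63 = 518383 ≡ 48 (mod 83).
Square roots of 48 mod 83: 31 and 52 (since 31² = 961 ≡ 48).

31, 52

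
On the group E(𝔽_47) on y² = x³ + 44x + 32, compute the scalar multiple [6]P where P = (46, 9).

Repeated addition: build up to 6P.
2P: tangent at (46, 9): λ = (3·46² + 44)/(2·9) ≡ 0/18. 18⁻¹ ≡ 34 (mod 47), so λ ≡ 0·34 ≡ 0.
  x = λ² - 46 - 46 = 0 - 92 ≡ 2; y = λ·(46 - 2) - 9 ≡ 38. → (2, 38)
3P: (2, 38) + (46, 9). λ = (9 - 38)/(46 - 2) ≡ 18/44 mod 47. 44⁻¹ ≡ 31 (mod 47), so λ ≡ 41.
  x = λ² - 2 - 46 = 1681 - 48 ≡ 35; y = λ·(2 - 35) - 38 ≡ 19. → (35, 19)
4P: (35, 19) + (46, 9). λ = (9 - 19)/(46 - 35) ≡ 37/11 mod 47. 11⁻¹ ≡ 30 (mod 47) since 11·30 = 330 ≡ 1, so λ ≡ 29.
  x = λ² - 35 - 46 = 841 - 81 ≡ 8; y = λ·(35 - 8) - 19 ≡ 12. → (8, 12)
5P: (8, 12) + (46, 9). λ = (9 - 12)/(46 - 8) ≡ 44/38 mod 47. 38⁻¹ ≡ 26 (mod 47) since 38·26 = 988 ≡ 1, so λ ≡ 16.
  x = λ² - 8 - 46 = 256 - 54 ≡ 14; y = λ·(8 - 14) - 12 ≡ 33. → (14, 33)
6P: (14, 33) + (46, 9). λ = (9 - 33)/(46 - 14) ≡ 23/32 mod 47. 32⁻¹ ≡ 25 (mod 47) since 32·25 = 800 ≡ 1, so λ ≡ 11.
  x = λ² - 14 - 46 = 121 - 60 ≡ 14; y = λ·(14 - 14) - 33 ≡ 14. → (14, 14)

(14, 14)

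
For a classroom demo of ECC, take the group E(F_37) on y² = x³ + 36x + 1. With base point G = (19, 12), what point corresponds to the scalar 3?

(19, 25)

Repeated addition: build up to 3G.
2G: tangent at (19, 12): λ = (3·19² + 36)/(2·12) ≡ 9/24. 24⁻¹ ≡ 17 (mod 37), so λ ≡ 9·17 ≡ 5.
  x = λ² - 19 - 19 = 25 - 38 ≡ 24; y = λ·(19 - 24) - 12 ≡ 0. → (24, 0)
3G: (24, 0) + (19, 12). λ = (12 - 0)/(19 - 24) ≡ 12/32 mod 37. 32⁻¹ ≡ 22 (mod 37), so λ ≡ 5.
  x = λ² - 24 - 19 = 25 - 43 ≡ 19; y = λ·(24 - 19) - 0 ≡ 25. → (19, 25)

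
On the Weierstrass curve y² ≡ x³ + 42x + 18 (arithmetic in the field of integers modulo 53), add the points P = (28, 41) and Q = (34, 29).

(48, 52)

(28, 41) + (34, 29). λ = (29 - 41)/(34 - 28) ≡ 41/6 mod 53. 6⁻¹ ≡ 9 (mod 53), so λ ≡ 51.
  x = λ² - 28 - 34 = 2601 - 62 ≡ 48; y = λ·(28 - 48) - 41 ≡ 52. → (48, 52)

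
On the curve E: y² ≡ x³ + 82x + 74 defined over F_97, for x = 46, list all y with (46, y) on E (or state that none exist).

x³ + 82x + 74 = 101182 ≡ 11 (mod 97).
Square roots of 11 mod 97: 37 and 60 (since 37² = 1369 ≡ 11).

37, 60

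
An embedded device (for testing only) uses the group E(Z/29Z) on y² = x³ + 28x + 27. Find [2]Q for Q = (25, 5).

tangent at (25, 5): λ = (3·25² + 28)/(2·5) ≡ 18/10. 10⁻¹ ≡ 3 (mod 29) since 10·3 = 30 ≡ 1, so λ ≡ 18·3 ≡ 25.
  x = λ² - 25 - 25 = 625 - 50 ≡ 24; y = λ·(25 - 24) - 5 ≡ 20. → (24, 20)

(24, 20)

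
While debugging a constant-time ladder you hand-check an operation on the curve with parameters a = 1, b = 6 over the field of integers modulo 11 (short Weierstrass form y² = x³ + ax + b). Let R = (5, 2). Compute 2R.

(10, 2)

tangent at (5, 2): λ = (3·5² + 1)/(2·2) ≡ 10/4. 4⁻¹ ≡ 3 (mod 11) since 4·3 = 12 ≡ 1, so λ ≡ 10·3 ≡ 8.
  x = λ² - 5 - 5 = 64 - 10 ≡ 10; y = λ·(5 - 10) - 2 ≡ 2. → (10, 2)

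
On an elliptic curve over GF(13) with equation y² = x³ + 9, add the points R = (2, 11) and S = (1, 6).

(9, 6)

(2, 11) + (1, 6). λ = (6 - 11)/(1 - 2) ≡ 8/12 mod 13. 12⁻¹ ≡ 12 (mod 13), so λ ≡ 5.
  x = λ² - 2 - 1 = 25 - 3 ≡ 9; y = λ·(2 - 9) - 11 ≡ 6. → (9, 6)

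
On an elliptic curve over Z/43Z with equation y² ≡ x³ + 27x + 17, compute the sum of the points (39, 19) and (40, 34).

(39, 19) + (40, 34). λ = (34 - 19)/(40 - 39) ≡ 15/1 mod 43. 1⁻¹ ≡ 1 (mod 43), so λ ≡ 15.
  x = λ² - 39 - 40 = 225 - 79 ≡ 17; y = λ·(39 - 17) - 19 ≡ 10. → (17, 10)

(17, 10)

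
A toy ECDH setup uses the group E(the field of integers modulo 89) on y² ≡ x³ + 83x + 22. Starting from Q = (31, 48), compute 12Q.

Double-and-add on 12 = (1100)₂. Start with Q = (31, 48) for the leading 1-bit.
double: tangent at (31, 48): λ = (3·31² + 83)/(2·48) ≡ 29/7. 7⁻¹ ≡ 51 (mod 89), so λ ≡ 29·51 ≡ 55.
  x = λ² - 31 - 31 = 3025 - 62 ≡ 26; y = λ·(31 - 26) - 48 ≡ 49. → (26, 49)
add Q: (26, 49) + (31, 48). λ = (48 - 49)/(31 - 26) ≡ 88/5 mod 89. 5⁻¹ ≡ 18 (mod 89) since 5·18 = 90 ≡ 1, so λ ≡ 71.
  x = λ² - 26 - 31 = 5041 - 57 ≡ 0; y = λ·(26 - 0) - 49 ≡ 17. → (0, 17)
double: tangent at (0, 17): λ = (3·0² + 83)/(2·17) ≡ 83/34. 34⁻¹ ≡ 55 (mod 89) since 34·55 = 1870 ≡ 1, so λ ≡ 83·55 ≡ 26.
  x = λ² - 0 - 0 = 676 - 0 ≡ 53; y = λ·(0 - 53) - 17 ≡ 29. → (53, 29)
double: tangent at (53, 29): λ = (3·53² + 83)/(2·29) ≡ 55/58. 58⁻¹ ≡ 66 (mod 89), so λ ≡ 55·66 ≡ 70.
  x = λ² - 53 - 53 = 4900 - 106 ≡ 77; y = λ·(53 - 77) - 29 ≡ 71. → (77, 71)

(77, 71)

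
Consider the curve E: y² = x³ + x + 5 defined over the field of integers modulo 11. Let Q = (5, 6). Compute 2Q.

tangent at (5, 6): λ = (3·5² + 1)/(2·6) ≡ 10/1. 1⁻¹ ≡ 1 (mod 11) since 1·1 = 1 ≡ 1, so λ ≡ 10·1 ≡ 10.
  x = λ² - 5 - 5 = 100 - 10 ≡ 2; y = λ·(5 - 2) - 6 ≡ 2. → (2, 2)

(2, 2)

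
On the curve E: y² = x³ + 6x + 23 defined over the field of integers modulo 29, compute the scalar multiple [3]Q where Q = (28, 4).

Repeated addition: build up to 3Q.
2Q: tangent at (28, 4): λ = (3·28² + 6)/(2·4) ≡ 9/8. 8⁻¹ ≡ 11 (mod 29) since 8·11 = 88 ≡ 1, so λ ≡ 9·11 ≡ 12.
  x = λ² - 28 - 28 = 144 - 56 ≡ 1; y = λ·(28 - 1) - 4 ≡ 1. → (1, 1)
3Q: (1, 1) + (28, 4). λ = (4 - 1)/(28 - 1) ≡ 3/27 mod 29. 27⁻¹ ≡ 14 (mod 29), so λ ≡ 13.
  x = λ² - 1 - 28 = 169 - 29 ≡ 24; y = λ·(1 - 24) - 1 ≡ 19. → (24, 19)

(24, 19)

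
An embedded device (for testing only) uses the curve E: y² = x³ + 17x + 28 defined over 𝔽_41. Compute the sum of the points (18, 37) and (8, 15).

(10, 38)

(18, 37) + (8, 15). λ = (15 - 37)/(8 - 18) ≡ 19/31 mod 41. 31⁻¹ ≡ 4 (mod 41) since 31·4 = 124 ≡ 1, so λ ≡ 35.
  x = λ² - 18 - 8 = 1225 - 26 ≡ 10; y = λ·(18 - 10) - 37 ≡ 38. → (10, 38)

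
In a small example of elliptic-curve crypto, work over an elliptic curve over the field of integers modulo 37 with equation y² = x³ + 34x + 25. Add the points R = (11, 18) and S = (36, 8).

(2, 8)

(11, 18) + (36, 8). λ = (8 - 18)/(36 - 11) ≡ 27/25 mod 37. 25⁻¹ ≡ 3 (mod 37), so λ ≡ 7.
  x = λ² - 11 - 36 = 49 - 47 ≡ 2; y = λ·(11 - 2) - 18 ≡ 8. → (2, 8)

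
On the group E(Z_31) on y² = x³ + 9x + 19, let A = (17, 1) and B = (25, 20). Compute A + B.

(30, 3)

(17, 1) + (25, 20). λ = (20 - 1)/(25 - 17) ≡ 19/8 mod 31. 8⁻¹ ≡ 4 (mod 31), so λ ≡ 14.
  x = λ² - 17 - 25 = 196 - 42 ≡ 30; y = λ·(17 - 30) - 1 ≡ 3. → (30, 3)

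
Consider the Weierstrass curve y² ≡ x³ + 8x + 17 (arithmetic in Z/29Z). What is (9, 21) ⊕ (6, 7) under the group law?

(9, 21) + (6, 7). λ = (7 - 21)/(6 - 9) ≡ 15/26 mod 29. 26⁻¹ ≡ 19 (mod 29), so λ ≡ 24.
  x = λ² - 9 - 6 = 576 - 15 ≡ 10; y = λ·(9 - 10) - 21 ≡ 13. → (10, 13)

(10, 13)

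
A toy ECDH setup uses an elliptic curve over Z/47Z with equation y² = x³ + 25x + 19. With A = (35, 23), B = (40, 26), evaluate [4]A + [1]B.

First 4A:
Repeated addition: build up to 4A.
2A: tangent at (35, 23): λ = (3·35² + 25)/(2·23) ≡ 34/46. 46⁻¹ ≡ 46 (mod 47), so λ ≡ 34·46 ≡ 13.
  x = λ² - 35 - 35 = 169 - 70 ≡ 5; y = λ·(35 - 5) - 23 ≡ 38. → (5, 38)
3A: (5, 38) + (35, 23). λ = (23 - 38)/(35 - 5) ≡ 32/30 mod 47. 30⁻¹ ≡ 11 (mod 47), so λ ≡ 23.
  x = λ² - 5 - 35 = 529 - 40 ≡ 19; y = λ·(5 - 19) - 38 ≡ 16. → (19, 16)
4A: (19, 16) + (35, 23). λ = (23 - 16)/(35 - 19) ≡ 7/16 mod 47. 16⁻¹ ≡ 3 (mod 47) since 16·3 = 48 ≡ 1, so λ ≡ 21.
  x = λ² - 19 - 35 = 441 - 54 ≡ 11; y = λ·(19 - 11) - 16 ≡ 11. → (11, 11)
4A = (11, 11).
Finally 4A + B:
(11, 11) + (40, 26). λ = (26 - 11)/(40 - 11) ≡ 15/29 mod 47. 29⁻¹ ≡ 13 (mod 47) since 29·13 = 377 ≡ 1, so λ ≡ 7.
  x = λ² - 11 - 40 = 49 - 51 ≡ 45; y = λ·(11 - 45) - 11 ≡ 33. → (45, 33)

(45, 33)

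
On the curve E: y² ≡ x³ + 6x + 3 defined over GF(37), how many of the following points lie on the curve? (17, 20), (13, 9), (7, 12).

0

(17, 20): 20² ≡ 30, rhs ≡ 23 → off.
(13, 9): 9² ≡ 7, rhs ≡ 21 → off.
(7, 12): 12² ≡ 33, rhs ≡ 18 → off.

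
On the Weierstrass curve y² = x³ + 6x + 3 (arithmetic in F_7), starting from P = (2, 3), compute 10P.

Double-and-add on 10 = (1010)₂. Start with P = (2, 3) for the leading 1-bit.
double: tangent at (2, 3): λ = (3·2² + 6)/(2·3) ≡ 4/6. 6⁻¹ ≡ 6 (mod 7) since 6·6 = 36 ≡ 1, so λ ≡ 4·6 ≡ 3.
  x = λ² - 2 - 2 = 9 - 4 ≡ 5; y = λ·(2 - 5) - 3 ≡ 2. → (5, 2)
double: tangent at (5, 2): λ = (3·5² + 6)/(2·2) ≡ 4/4. 4⁻¹ ≡ 2 (mod 7), so λ ≡ 4·2 ≡ 1.
  x = λ² - 5 - 5 = 1 - 10 ≡ 5; y = λ·(5 - 5) - 2 ≡ 5. → (5, 5)
add P: (5, 5) + (2, 3). λ = (3 - 5)/(2 - 5) ≡ 5/4 mod 7. 4⁻¹ ≡ 2 (mod 7) since 4·2 = 8 ≡ 1, so λ ≡ 3.
  x = λ² - 5 - 2 = 9 - 7 ≡ 2; y = λ·(5 - 2) - 5 ≡ 4. → (2, 4)
double: tangent at (2, 4): λ = (3·2² + 6)/(2·4) ≡ 4/1. 1⁻¹ ≡ 1 (mod 7) since 1·1 = 1 ≡ 1, so λ ≡ 4·1 ≡ 4.
  x = λ² - 2 - 2 = 16 - 4 ≡ 5; y = λ·(2 - 5) - 4 ≡ 5. → (5, 5)

(5, 5)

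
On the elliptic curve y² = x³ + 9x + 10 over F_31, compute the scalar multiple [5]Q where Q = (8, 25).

(24, 10)

Double-and-add on 5 = (101)₂. Start with Q = (8, 25) for the leading 1-bit.
double: tangent at (8, 25): λ = (3·8² + 9)/(2·25) ≡ 15/19. 19⁻¹ ≡ 18 (mod 31), so λ ≡ 15·18 ≡ 22.
  x = λ² - 8 - 8 = 484 - 16 ≡ 3; y = λ·(8 - 3) - 25 ≡ 23. → (3, 23)
double: tangent at (3, 23): λ = (3·3² + 9)/(2·23) ≡ 5/15. 15⁻¹ ≡ 29 (mod 31) since 15·29 = 435 ≡ 1, so λ ≡ 5·29 ≡ 21.
  x = λ² - 3 - 3 = 441 - 6 ≡ 1; y = λ·(3 - 1) - 23 ≡ 19. → (1, 19)
add Q: (1, 19) + (8, 25). λ = (25 - 19)/(8 - 1) ≡ 6/7 mod 31. 7⁻¹ ≡ 9 (mod 31), so λ ≡ 23.
  x = λ² - 1 - 8 = 529 - 9 ≡ 24; y = λ·(1 - 24) - 19 ≡ 10. → (24, 10)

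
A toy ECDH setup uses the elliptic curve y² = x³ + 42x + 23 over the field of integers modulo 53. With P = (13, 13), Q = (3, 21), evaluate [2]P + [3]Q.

(1, 38)

First 2P:
Repeated addition: build up to 2P.
2P: tangent at (13, 13): λ = (3·13² + 42)/(2·13) ≡ 19/26. 26⁻¹ ≡ 51 (mod 53) since 26·51 = 1326 ≡ 1, so λ ≡ 19·51 ≡ 15.
  x = λ² - 13 - 13 = 225 - 26 ≡ 40; y = λ·(13 - 40) - 13 ≡ 6. → (40, 6)
2P = (40, 6).
Next 3Q:
Repeated addition: build up to 3Q.
2Q: tangent at (3, 21): λ = (3·3² + 42)/(2·21) ≡ 16/42. 42⁻¹ ≡ 24 (mod 53) since 42·24 = 1008 ≡ 1, so λ ≡ 16·24 ≡ 13.
  x = λ² - 3 - 3 = 169 - 6 ≡ 4; y = λ·(3 - 4) - 21 ≡ 19. → (4, 19)
3Q: (4, 19) + (3, 21). λ = (21 - 19)/(3 - 4) ≡ 2/52 mod 53. 52⁻¹ ≡ 52 (mod 53), so λ ≡ 51.
  x = λ² - 4 - 3 = 2601 - 7 ≡ 50; y = λ·(4 - 50) - 19 ≡ 20. → (50, 20)
3Q = (50, 20).
Finally 2P + 3Q:
(40, 6) + (50, 20). λ = (20 - 6)/(50 - 40) ≡ 14/10 mod 53. 10⁻¹ ≡ 16 (mod 53), so λ ≡ 12.
  x = λ² - 40 - 50 = 144 - 90 ≡ 1; y = λ·(40 - 1) - 6 ≡ 38. → (1, 38)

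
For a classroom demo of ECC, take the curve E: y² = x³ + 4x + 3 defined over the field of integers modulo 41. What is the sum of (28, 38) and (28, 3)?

O

The two points share x = 28 and their y-coordinates satisfy 38 + 3 ≡ 0 (mod 41), so they are inverses. Their sum is O.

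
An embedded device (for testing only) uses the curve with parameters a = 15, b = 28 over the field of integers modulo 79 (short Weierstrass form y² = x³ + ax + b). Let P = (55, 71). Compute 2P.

(41, 53)

tangent at (55, 71): λ = (3·55² + 15)/(2·71) ≡ 5/63. 63⁻¹ ≡ 74 (mod 79) since 63·74 = 4662 ≡ 1, so λ ≡ 5·74 ≡ 54.
  x = λ² - 55 - 55 = 2916 - 110 ≡ 41; y = λ·(55 - 41) - 71 ≡ 53. → (41, 53)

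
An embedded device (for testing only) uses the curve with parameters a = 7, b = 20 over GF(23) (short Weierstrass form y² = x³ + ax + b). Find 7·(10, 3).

Write Q = (10, 3).
Repeated addition: build up to 7Q.
2Q: tangent at (10, 3): λ = (3·10² + 7)/(2·3) ≡ 8/6. 6⁻¹ ≡ 4 (mod 23), so λ ≡ 8·4 ≡ 9.
  x = λ² - 10 - 10 = 81 - 20 ≡ 15; y = λ·(10 - 15) - 3 ≡ 21. → (15, 21)
3Q: (15, 21) + (10, 3). λ = (3 - 21)/(10 - 15) ≡ 5/18 mod 23. 18⁻¹ ≡ 9 (mod 23), so λ ≡ 22.
  x = λ² - 15 - 10 = 484 - 25 ≡ 22; y = λ·(15 - 22) - 21 ≡ 9. → (22, 9)
4Q: (22, 9) + (10, 3). λ = (3 - 9)/(10 - 22) ≡ 17/11 mod 23. 11⁻¹ ≡ 21 (mod 23), so λ ≡ 12.
  x = λ² - 22 - 10 = 144 - 32 ≡ 20; y = λ·(22 - 20) - 9 ≡ 15. → (20, 15)
5Q: (20, 15) + (10, 3). λ = (3 - 15)/(10 - 20) ≡ 11/13 mod 23. 13⁻¹ ≡ 16 (mod 23) since 13·16 = 208 ≡ 1, so λ ≡ 15.
  x = λ² - 20 - 10 = 225 - 30 ≡ 11; y = λ·(20 - 11) - 15 ≡ 5. → (11, 5)
6Q: (11, 5) + (10, 3). λ = (3 - 5)/(10 - 11) ≡ 21/22 mod 23. 22⁻¹ ≡ 22 (mod 23) since 22·22 = 484 ≡ 1, so λ ≡ 2.
  x = λ² - 11 - 10 = 4 - 21 ≡ 6; y = λ·(11 - 6) - 5 ≡ 5. → (6, 5)
7Q: (6, 5) + (10, 3). λ = (3 - 5)/(10 - 6) ≡ 21/4 mod 23. 4⁻¹ ≡ 6 (mod 23), so λ ≡ 11.
  x = λ² - 6 - 10 = 121 - 16 ≡ 13; y = λ·(6 - 13) - 5 ≡ 10. → (13, 10)

(13, 10)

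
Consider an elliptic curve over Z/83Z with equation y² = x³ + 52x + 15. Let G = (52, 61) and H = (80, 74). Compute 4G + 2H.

First 4G:
Repeated addition: build up to 4G.
2G: tangent at (52, 61): λ = (3·52² + 52)/(2·61) ≡ 30/39. 39⁻¹ ≡ 66 (mod 83), so λ ≡ 30·66 ≡ 71.
  x = λ² - 52 - 52 = 5041 - 104 ≡ 40; y = λ·(52 - 40) - 61 ≡ 44. → (40, 44)
3G: (40, 44) + (52, 61). λ = (61 - 44)/(52 - 40) ≡ 17/12 mod 83. 12⁻¹ ≡ 7 (mod 83) since 12·7 = 84 ≡ 1, so λ ≡ 36.
  x = λ² - 40 - 52 = 1296 - 92 ≡ 42; y = λ·(40 - 42) - 44 ≡ 50. → (42, 50)
4G: (42, 50) + (52, 61). λ = (61 - 50)/(52 - 42) ≡ 11/10 mod 83. 10⁻¹ ≡ 25 (mod 83) since 10·25 = 250 ≡ 1, so λ ≡ 26.
  x = λ² - 42 - 52 = 676 - 94 ≡ 1; y = λ·(42 - 1) - 50 ≡ 20. → (1, 20)
4G = (1, 20).
Next 2H:
Repeated addition: build up to 2H.
2H: tangent at (80, 74): λ = (3·80² + 52)/(2·74) ≡ 79/65. 65⁻¹ ≡ 23 (mod 83) since 65·23 = 1495 ≡ 1, so λ ≡ 79·23 ≡ 74.
  x = λ² - 80 - 80 = 5476 - 160 ≡ 4; y = λ·(80 - 4) - 74 ≡ 72. → (4, 72)
2H = (4, 72).
Finally 4G + 2H:
(1, 20) + (4, 72). λ = (72 - 20)/(4 - 1) ≡ 52/3 mod 83. 3⁻¹ ≡ 28 (mod 83) since 3·28 = 84 ≡ 1, so λ ≡ 45.
  x = λ² - 1 - 4 = 2025 - 5 ≡ 28; y = λ·(1 - 28) - 20 ≡ 10. → (28, 10)

(28, 10)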